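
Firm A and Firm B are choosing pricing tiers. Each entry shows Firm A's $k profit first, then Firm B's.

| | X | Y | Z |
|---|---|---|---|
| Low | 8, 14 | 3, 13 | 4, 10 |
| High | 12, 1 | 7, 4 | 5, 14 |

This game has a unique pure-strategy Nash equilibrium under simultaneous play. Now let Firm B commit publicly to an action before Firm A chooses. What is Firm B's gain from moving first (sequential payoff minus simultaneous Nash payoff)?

Solve by backward induction (Firm B leads).
- X → Firm A plays High (best of 8, 12); Firm B gets 1.
- Y → Firm A plays High (best of 3, 7); Firm B gets 4.
- Z → Firm A plays High (best of 4, 5); Firm B gets 14.
Firm B's induced payoffs are 1, 4, 14, so Firm B commits to Z. Subgame-perfect outcome: (High, Z) with payoffs (5, 14).
For the simultaneous game, intersect best replies.
Firm A's best replies: X→High; Y→High; Z→High.
Firm B's best replies: Low→X; High→Z.
Only (High, Z) has each player best-responding; Nash payoffs (5, 14).
Firm B's commitment gain: 14 − 14 = 0.

0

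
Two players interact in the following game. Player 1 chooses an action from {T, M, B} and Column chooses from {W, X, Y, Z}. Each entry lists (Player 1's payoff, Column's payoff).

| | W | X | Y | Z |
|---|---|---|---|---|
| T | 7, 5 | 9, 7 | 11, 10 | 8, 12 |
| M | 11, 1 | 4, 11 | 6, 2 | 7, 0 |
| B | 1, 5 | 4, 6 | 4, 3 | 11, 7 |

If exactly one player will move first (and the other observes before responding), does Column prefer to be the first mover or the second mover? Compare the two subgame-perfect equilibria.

If Player 1 leads: Column's best replies are T→Z, M→X, B→Z; Player 1's induced payoffs 8, 4, 11; outcome (B, Z), payoffs (11, 7).
If Column leads: Player 1's best replies are W→M, X→T, Y→T, Z→B; Column's induced payoffs 1, 7, 10, 7; outcome (T, Y), payoffs (11, 10).
Column gets 10 moving first and 7 moving second, so Column prefers to move first.

first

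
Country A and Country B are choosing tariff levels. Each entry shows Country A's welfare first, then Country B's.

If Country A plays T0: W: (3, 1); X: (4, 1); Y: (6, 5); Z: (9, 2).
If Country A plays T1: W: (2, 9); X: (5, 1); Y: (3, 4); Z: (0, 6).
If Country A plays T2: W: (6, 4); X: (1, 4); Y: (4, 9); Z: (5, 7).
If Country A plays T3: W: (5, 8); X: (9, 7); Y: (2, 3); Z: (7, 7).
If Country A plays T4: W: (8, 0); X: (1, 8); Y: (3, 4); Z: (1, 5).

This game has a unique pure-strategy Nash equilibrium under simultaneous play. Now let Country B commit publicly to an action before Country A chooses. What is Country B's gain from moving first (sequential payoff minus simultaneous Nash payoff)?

2

Solve by backward induction (Country B leads).
- W: Country A compares 3, 2, 6, 5, 8 and picks T4; Country B would get 0.
- X: Country A compares 4, 5, 1, 9, 1 and picks T3; Country B would get 7.
- Y: Country A compares 6, 3, 4, 2, 3 and picks T0; Country B would get 5.
- Z: Country A compares 9, 0, 5, 7, 1 and picks T0; Country B would get 2.
Among 0, 7, 5, 2, the best is 7 at X. Subgame-perfect outcome: (T3, X) with payoffs (9, 7).
Under simultaneous play:
Country A's best replies: W→T4; X→T3; Y→T0; Z→T0.
Country B's best replies: T0→Y; T1→W; T2→Y; T3→W; T4→X.
Only (T0, Y) has each player best-responding; Nash payoffs (6, 5).
Country B's commitment gain: 7 − 5 = 2.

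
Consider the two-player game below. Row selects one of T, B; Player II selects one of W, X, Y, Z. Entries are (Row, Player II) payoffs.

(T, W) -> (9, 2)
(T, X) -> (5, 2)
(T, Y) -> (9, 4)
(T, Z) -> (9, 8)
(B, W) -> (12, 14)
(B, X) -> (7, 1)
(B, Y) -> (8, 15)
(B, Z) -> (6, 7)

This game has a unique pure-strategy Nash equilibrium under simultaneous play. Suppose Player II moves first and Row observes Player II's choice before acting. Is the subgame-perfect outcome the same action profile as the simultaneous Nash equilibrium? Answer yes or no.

Work backward from Row's decision.
- W: BR = B, leader payoff 14.
- X: BR = B, leader payoff 1.
- Y: BR = T, leader payoff 4.
- Z: BR = T, leader payoff 8.
Among 14, 1, 4, 8, the best is 14 at W. Subgame-perfect outcome: (B, W) with payoffs (12, 14).
Now find the simultaneous Nash equilibrium.
Row's best replies: W→B; X→B; Y→T; Z→T.
Player II's best replies: T→Z; B→Y.
Only (T, Z) has each player best-responding; Nash payoffs (9, 8).
Sequential outcome (B, W) differs from the Nash profile (T, Z).

no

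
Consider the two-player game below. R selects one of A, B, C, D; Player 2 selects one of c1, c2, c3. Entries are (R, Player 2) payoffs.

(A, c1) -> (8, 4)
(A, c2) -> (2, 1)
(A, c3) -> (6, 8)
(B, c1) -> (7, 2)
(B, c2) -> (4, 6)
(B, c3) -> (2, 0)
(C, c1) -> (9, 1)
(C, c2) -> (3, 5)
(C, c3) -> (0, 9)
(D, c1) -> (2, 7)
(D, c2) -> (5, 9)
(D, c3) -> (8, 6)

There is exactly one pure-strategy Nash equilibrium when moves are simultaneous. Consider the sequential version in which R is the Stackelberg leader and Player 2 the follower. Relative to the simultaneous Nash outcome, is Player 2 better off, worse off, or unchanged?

worse off

Backward induction with R moving first.
- A: Player 2 compares 4, 1, 8 and picks c3; R would get 6.
- B: Player 2 compares 2, 6, 0 and picks c2; R would get 4.
- C: Player 2 compares 1, 5, 9 and picks c3; R would get 0.
- D: Player 2 compares 7, 9, 6 and picks c2; R would get 5.
Maximizing over 6, 4, 0, 5, R chooses A. Subgame-perfect outcome: (A, c3) with payoffs (6, 8).
Under simultaneous play:
R's best replies: c1→C; c2→D; c3→D.
Player 2's best replies: A→c3; B→c2; C→c3; D→c2.
The unique mutual best reply is (D, c2), giving (5, 9).
Player 2 earns 8 sequentially versus 9 at the Nash outcome: worse off.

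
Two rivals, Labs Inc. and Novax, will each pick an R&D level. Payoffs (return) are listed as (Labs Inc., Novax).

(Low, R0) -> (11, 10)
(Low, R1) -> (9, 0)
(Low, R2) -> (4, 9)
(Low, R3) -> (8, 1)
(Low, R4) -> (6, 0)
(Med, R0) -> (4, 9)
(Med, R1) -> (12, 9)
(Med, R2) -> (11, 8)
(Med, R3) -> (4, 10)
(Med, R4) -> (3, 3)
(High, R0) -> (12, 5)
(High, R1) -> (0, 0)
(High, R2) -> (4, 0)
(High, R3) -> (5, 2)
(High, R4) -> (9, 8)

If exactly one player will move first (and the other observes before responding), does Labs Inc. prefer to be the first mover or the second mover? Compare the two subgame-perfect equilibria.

If Labs Inc. leads: Novax's best replies are Low→R0, Med→R3, High→R4; Labs Inc.'s induced payoffs 11, 4, 9; outcome (Low, R0), payoffs (11, 10).
If Novax leads: Labs Inc.'s best replies are R0→High, R1→Med, R2→Med, R3→Low, R4→High; Novax's induced payoffs 5, 9, 8, 1, 8; outcome (Med, R1), payoffs (12, 9).
Labs Inc. gets 11 moving first and 12 moving second, so Labs Inc. prefers to move second.

second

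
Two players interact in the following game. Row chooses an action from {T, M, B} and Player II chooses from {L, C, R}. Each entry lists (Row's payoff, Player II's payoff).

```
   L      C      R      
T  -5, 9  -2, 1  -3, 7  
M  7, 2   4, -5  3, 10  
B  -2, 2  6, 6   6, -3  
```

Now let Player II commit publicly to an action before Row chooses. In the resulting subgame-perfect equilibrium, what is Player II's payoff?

6

Solve by backward induction (Player II leads).
- L → Row plays M (best of -5, 7, -2); Player II gets 2.
- C → Row plays B (best of -2, 4, 6); Player II gets 6.
- R → Row plays B (best of -3, 3, 6); Player II gets -3.
Player II's induced payoffs are 2, 6, -3, so Player II commits to C. Subgame-perfect outcome: (B, C) with payoffs (6, 6).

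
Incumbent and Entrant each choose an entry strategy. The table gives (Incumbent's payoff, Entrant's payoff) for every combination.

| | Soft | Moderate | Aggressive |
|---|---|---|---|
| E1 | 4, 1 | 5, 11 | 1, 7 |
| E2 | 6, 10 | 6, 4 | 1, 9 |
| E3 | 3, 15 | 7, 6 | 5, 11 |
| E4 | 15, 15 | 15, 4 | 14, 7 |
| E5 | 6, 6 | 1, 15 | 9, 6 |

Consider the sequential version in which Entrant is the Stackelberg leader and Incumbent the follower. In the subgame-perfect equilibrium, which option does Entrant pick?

Backward induction with Entrant moving first.
- Soft: BR = E4, leader payoff 15.
- Moderate: BR = E4, leader payoff 4.
- Aggressive: BR = E4, leader payoff 7.
Among 15, 4, 7, the best is 15 at Soft. Subgame-perfect outcome: (E4, Soft) with payoffs (15, 15).

Soft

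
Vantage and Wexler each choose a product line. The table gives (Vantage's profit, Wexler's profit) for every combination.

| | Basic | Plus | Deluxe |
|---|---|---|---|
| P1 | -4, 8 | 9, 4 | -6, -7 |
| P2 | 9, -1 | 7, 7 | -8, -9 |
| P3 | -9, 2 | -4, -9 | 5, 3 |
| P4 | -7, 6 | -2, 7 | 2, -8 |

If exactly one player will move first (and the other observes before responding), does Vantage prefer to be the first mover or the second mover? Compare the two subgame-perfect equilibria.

If Vantage leads: Wexler's best replies are P1→Basic, P2→Plus, P3→Deluxe, P4→Plus; Vantage's induced payoffs -4, 7, 5, -2; outcome (P2, Plus), payoffs (7, 7).
If Wexler leads: Vantage's best replies are Basic→P2, Plus→P1, Deluxe→P3; Wexler's induced payoffs -1, 4, 3; outcome (P1, Plus), payoffs (9, 4).
Vantage gets 7 moving first and 9 moving second, so Vantage prefers to move second.

second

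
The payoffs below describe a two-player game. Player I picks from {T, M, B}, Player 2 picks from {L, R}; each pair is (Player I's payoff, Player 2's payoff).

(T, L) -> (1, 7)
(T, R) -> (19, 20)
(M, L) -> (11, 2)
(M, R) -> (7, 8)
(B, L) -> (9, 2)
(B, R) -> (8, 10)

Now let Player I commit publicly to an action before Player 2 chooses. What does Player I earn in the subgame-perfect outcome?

19

Player 2 best-responds to each possible Player I move:
- T: BR = R, leader payoff 19.
- M: BR = R, leader payoff 7.
- B: BR = R, leader payoff 8.
Player I's induced payoffs are 19, 7, 8, so Player I commits to T. Subgame-perfect outcome: (T, R) with payoffs (19, 20).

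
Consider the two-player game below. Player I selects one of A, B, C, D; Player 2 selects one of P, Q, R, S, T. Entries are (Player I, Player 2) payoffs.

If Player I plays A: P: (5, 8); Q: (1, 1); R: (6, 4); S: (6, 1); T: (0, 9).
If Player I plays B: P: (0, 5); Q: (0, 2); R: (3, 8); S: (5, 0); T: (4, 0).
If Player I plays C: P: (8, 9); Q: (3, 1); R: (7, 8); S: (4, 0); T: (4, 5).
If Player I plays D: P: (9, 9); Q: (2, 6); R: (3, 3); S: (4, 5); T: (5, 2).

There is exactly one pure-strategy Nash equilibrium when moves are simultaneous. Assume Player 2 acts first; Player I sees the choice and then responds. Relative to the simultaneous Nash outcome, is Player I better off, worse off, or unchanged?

Backward induction with Player 2 moving first.
- P → Player I plays D (best of 5, 0, 8, 9); Player 2 gets 9.
- Q → Player I plays C (best of 1, 0, 3, 2); Player 2 gets 1.
- R → Player I plays C (best of 6, 3, 7, 3); Player 2 gets 8.
- S → Player I plays A (best of 6, 5, 4, 4); Player 2 gets 1.
- T → Player I plays D (best of 0, 4, 4, 5); Player 2 gets 2.
Maximizing over 9, 1, 8, 1, 2, Player 2 chooses P. Subgame-perfect outcome: (D, P) with payoffs (9, 9).
Now find the simultaneous Nash equilibrium.
Player I's best replies: P→D; Q→C; R→C; S→A; T→D.
Player 2's best replies: A→T; B→R; C→P; D→P.
Only (D, P) has each player best-responding; Nash payoffs (9, 9).
Player I earns 9 sequentially versus 9 at the Nash outcome: unchanged.

unchanged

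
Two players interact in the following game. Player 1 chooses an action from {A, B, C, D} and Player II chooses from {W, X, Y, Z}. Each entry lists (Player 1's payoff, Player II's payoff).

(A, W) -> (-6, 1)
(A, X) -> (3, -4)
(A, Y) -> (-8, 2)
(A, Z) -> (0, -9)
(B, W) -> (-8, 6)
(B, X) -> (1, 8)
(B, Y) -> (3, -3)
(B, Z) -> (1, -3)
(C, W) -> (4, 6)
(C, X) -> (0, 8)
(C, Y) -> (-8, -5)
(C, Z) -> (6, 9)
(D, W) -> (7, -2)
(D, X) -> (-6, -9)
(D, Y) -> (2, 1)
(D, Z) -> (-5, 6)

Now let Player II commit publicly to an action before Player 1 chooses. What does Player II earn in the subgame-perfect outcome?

Backward induction with Player II moving first.
- W: BR = D, leader payoff -2.
- X: BR = A, leader payoff -4.
- Y: BR = B, leader payoff -3.
- Z: BR = C, leader payoff 9.
Among -2, -4, -3, 9, the best is 9 at Z. Subgame-perfect outcome: (C, Z) with payoffs (6, 9).

9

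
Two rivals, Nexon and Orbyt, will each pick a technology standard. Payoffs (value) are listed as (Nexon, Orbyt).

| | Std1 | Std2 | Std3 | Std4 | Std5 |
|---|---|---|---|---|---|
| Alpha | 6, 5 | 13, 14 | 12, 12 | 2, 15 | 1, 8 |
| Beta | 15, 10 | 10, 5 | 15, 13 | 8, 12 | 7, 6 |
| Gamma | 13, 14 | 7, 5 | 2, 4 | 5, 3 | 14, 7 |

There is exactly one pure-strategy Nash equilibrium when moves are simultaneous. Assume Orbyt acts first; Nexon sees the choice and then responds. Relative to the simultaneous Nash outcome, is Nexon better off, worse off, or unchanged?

worse off

Solve by backward induction (Orbyt leads).
- Std1: Nexon compares 6, 15, 13 and picks Beta; Orbyt would get 10.
- Std2: Nexon compares 13, 10, 7 and picks Alpha; Orbyt would get 14.
- Std3: Nexon compares 12, 15, 2 and picks Beta; Orbyt would get 13.
- Std4: Nexon compares 2, 8, 5 and picks Beta; Orbyt would get 12.
- Std5: Nexon compares 1, 7, 14 and picks Gamma; Orbyt would get 7.
Maximizing over 10, 14, 13, 12, 7, Orbyt chooses Std2. Subgame-perfect outcome: (Alpha, Std2) with payoffs (13, 14).
Now find the simultaneous Nash equilibrium.
Nexon's best replies: Std1→Beta; Std2→Alpha; Std3→Beta; Std4→Beta; Std5→Gamma.
Orbyt's best replies: Alpha→Std4; Beta→Std3; Gamma→Std1.
Only (Beta, Std3) has each player best-responding; Nash payoffs (15, 13).
Nexon earns 13 sequentially versus 15 at the Nash outcome: worse off.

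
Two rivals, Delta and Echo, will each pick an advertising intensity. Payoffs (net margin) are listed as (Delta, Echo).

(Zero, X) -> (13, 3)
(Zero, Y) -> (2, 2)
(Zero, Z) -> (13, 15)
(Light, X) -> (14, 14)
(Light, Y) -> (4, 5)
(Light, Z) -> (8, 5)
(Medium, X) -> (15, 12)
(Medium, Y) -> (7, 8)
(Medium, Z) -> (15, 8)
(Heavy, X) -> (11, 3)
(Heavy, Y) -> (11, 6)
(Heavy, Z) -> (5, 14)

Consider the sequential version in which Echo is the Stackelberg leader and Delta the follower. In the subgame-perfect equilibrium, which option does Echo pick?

X

Backward induction with Echo moving first.
- X: BR = Medium, leader payoff 12.
- Y: BR = Heavy, leader payoff 6.
- Z: BR = Medium, leader payoff 8.
Among 12, 6, 8, the best is 12 at X. Subgame-perfect outcome: (Medium, X) with payoffs (15, 12).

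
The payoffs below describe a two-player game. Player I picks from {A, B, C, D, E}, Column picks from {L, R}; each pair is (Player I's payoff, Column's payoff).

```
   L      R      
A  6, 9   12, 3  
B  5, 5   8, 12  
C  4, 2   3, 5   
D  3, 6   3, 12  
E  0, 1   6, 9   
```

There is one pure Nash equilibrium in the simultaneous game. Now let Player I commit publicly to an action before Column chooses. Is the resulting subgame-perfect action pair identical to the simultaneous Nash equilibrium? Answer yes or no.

Column best-responds to each possible Player I move:
- A: BR = L, leader payoff 6.
- B: BR = R, leader payoff 8.
- C: BR = R, leader payoff 3.
- D: BR = R, leader payoff 3.
- E: BR = R, leader payoff 6.
Player I's induced payoffs are 6, 8, 3, 3, 6, so Player I commits to B. Subgame-perfect outcome: (B, R) with payoffs (8, 12).
Under simultaneous play:
Player I's best replies: L→A; R→A.
Column's best replies: A→L; B→R; C→R; D→R; E→R.
Only (A, L) has each player best-responding; Nash payoffs (6, 9).
Sequential outcome (B, R) differs from the Nash profile (A, L).

no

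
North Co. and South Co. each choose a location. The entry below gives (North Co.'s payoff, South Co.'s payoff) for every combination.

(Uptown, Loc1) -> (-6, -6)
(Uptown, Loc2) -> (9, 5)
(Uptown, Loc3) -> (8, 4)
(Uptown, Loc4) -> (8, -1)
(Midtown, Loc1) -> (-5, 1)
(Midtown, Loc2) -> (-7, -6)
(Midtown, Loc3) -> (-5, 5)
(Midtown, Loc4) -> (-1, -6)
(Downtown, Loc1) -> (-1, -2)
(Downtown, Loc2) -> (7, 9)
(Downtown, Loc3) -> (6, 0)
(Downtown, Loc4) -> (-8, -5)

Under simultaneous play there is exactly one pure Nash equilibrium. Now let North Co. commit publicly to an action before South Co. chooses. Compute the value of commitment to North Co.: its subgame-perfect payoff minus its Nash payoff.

0

Work backward from South Co.'s decision.
- Uptown: South Co. compares -6, 5, 4, -1 and picks Loc2; North Co. would get 9.
- Midtown: South Co. compares 1, -6, 5, -6 and picks Loc3; North Co. would get -5.
- Downtown: South Co. compares -2, 9, 0, -5 and picks Loc2; North Co. would get 7.
Among 9, -5, 7, the best is 9 at Uptown. Subgame-perfect outcome: (Uptown, Loc2) with payoffs (9, 5).
Under simultaneous play:
North Co.'s best replies: Loc1→Downtown; Loc2→Uptown; Loc3→Uptown; Loc4→Uptown.
South Co.'s best replies: Uptown→Loc2; Midtown→Loc3; Downtown→Loc2.
The unique mutual best reply is (Uptown, Loc2), giving (9, 5).
North Co.'s commitment gain: 9 − 9 = 0.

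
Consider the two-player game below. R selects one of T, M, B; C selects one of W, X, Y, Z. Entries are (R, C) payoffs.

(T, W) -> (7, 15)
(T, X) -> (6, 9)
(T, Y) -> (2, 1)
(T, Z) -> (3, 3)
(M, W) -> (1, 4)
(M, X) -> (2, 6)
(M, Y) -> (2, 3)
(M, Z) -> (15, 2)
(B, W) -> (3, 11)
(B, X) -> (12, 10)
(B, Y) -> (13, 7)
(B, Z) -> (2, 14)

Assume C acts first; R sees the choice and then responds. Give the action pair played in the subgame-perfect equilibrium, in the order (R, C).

(T, W)

Work backward from R's decision.
- W: R compares 7, 1, 3 and picks T; C would get 15.
- X: R compares 6, 2, 12 and picks B; C would get 10.
- Y: R compares 2, 2, 13 and picks B; C would get 7.
- Z: R compares 3, 15, 2 and picks M; C would get 2.
Maximizing over 15, 10, 7, 2, C chooses W. Subgame-perfect outcome: (T, W) with payoffs (7, 15).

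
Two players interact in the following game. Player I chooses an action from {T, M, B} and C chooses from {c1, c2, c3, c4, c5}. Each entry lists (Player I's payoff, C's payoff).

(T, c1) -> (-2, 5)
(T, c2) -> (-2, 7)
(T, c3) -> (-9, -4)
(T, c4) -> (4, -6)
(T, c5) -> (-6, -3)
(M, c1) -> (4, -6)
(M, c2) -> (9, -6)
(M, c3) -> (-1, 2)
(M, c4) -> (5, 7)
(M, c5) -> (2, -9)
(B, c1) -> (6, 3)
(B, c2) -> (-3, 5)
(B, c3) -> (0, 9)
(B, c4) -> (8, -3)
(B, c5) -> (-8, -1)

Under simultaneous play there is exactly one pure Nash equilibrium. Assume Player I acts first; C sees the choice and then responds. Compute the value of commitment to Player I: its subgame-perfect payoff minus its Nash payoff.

5

Work backward from C's decision.
- T → C plays c2 (best of 5, 7, -4, -6, -3); Player I gets -2.
- M → C plays c4 (best of -6, -6, 2, 7, -9); Player I gets 5.
- B → C plays c3 (best of 3, 5, 9, -3, -1); Player I gets 0.
Among -2, 5, 0, the best is 5 at M. Subgame-perfect outcome: (M, c4) with payoffs (5, 7).
For the simultaneous game, intersect best replies.
Player I's best replies: c1→B; c2→M; c3→B; c4→B; c5→M.
C's best replies: T→c2; M→c4; B→c3.
Only (B, c3) has each player best-responding; Nash payoffs (0, 9).
Player I's commitment gain: 5 − 0 = 5.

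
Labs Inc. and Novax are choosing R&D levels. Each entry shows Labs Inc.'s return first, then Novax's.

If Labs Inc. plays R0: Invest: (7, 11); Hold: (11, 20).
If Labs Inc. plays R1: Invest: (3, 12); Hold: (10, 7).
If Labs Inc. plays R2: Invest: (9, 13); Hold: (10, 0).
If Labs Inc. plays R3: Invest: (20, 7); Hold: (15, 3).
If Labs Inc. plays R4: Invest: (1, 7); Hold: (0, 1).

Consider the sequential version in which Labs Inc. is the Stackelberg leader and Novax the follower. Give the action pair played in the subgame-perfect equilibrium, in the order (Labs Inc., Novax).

(R3, Invest)

Solve by backward induction (Labs Inc. leads).
- R0 → Novax plays Hold (best of 11, 20); Labs Inc. gets 11.
- R1 → Novax plays Invest (best of 12, 7); Labs Inc. gets 3.
- R2 → Novax plays Invest (best of 13, 0); Labs Inc. gets 9.
- R3 → Novax plays Invest (best of 7, 3); Labs Inc. gets 20.
- R4 → Novax plays Invest (best of 7, 1); Labs Inc. gets 1.
Among 11, 3, 9, 20, 1, the best is 20 at R3. Subgame-perfect outcome: (R3, Invest) with payoffs (20, 7).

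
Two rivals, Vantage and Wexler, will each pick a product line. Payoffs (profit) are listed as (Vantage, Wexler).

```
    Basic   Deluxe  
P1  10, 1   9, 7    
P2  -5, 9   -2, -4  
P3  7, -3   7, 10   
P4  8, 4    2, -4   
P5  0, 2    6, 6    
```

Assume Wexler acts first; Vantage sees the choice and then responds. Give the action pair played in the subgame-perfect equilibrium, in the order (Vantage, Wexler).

(P1, Deluxe)

Backward induction with Wexler moving first.
- Basic: BR = P1, leader payoff 1.
- Deluxe: BR = P1, leader payoff 7.
Wexler's induced payoffs are 1, 7, so Wexler commits to Deluxe. Subgame-perfect outcome: (P1, Deluxe) with payoffs (9, 7).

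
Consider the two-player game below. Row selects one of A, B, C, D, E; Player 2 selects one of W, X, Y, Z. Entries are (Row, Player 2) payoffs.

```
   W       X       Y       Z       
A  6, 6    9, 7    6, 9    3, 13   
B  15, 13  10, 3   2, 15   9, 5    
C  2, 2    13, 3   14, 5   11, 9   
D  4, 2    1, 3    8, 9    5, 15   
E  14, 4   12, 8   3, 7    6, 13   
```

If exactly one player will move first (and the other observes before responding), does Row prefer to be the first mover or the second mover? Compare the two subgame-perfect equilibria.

second

If Row leads: Player 2's best replies are A→Z, B→Y, C→Z, D→Z, E→Z; Row's induced payoffs 3, 2, 11, 5, 6; outcome (C, Z), payoffs (11, 9).
If Player 2 leads: Row's best replies are W→B, X→C, Y→C, Z→C; Player 2's induced payoffs 13, 3, 5, 9; outcome (B, W), payoffs (15, 13).
Row gets 11 moving first and 15 moving second, so Row prefers to move second.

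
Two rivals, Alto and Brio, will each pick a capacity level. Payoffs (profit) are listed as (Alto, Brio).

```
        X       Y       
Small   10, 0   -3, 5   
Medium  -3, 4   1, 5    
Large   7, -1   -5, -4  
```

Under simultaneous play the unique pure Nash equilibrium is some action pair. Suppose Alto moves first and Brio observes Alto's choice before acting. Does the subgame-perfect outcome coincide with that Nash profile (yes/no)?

Brio best-responds to each possible Alto move:
- Small: Brio compares 0, 5 and picks Y; Alto would get -3.
- Medium: Brio compares 4, 5 and picks Y; Alto would get 1.
- Large: Brio compares -1, -4 and picks X; Alto would get 7.
Maximizing over -3, 1, 7, Alto chooses Large. Subgame-perfect outcome: (Large, X) with payoffs (7, -1).
Under simultaneous play:
Alto's best replies: X→Small; Y→Medium.
Brio's best replies: Small→Y; Medium→Y; Large→X.
Only (Medium, Y) has each player best-responding; Nash payoffs (1, 5).
Sequential outcome (Large, X) differs from the Nash profile (Medium, Y).

no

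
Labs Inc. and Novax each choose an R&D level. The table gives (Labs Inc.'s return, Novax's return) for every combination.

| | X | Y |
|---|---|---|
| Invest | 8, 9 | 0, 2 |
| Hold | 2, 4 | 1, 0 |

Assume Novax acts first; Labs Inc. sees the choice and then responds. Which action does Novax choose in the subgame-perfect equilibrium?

Solve by backward induction (Novax leads).
- X: BR = Invest, leader payoff 9.
- Y: BR = Hold, leader payoff 0.
Among 9, 0, the best is 9 at X. Subgame-perfect outcome: (Invest, X) with payoffs (8, 9).

X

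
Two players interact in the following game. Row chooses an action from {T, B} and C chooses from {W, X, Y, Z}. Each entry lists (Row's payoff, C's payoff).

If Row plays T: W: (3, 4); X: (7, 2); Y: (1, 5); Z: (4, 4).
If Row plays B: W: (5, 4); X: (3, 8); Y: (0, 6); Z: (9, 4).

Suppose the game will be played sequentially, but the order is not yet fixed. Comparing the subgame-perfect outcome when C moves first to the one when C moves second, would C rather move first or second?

second

If Row leads: C's best replies are T→Y, B→X; Row's induced payoffs 1, 3; outcome (B, X), payoffs (3, 8).
If C leads: Row's best replies are W→B, X→T, Y→T, Z→B; C's induced payoffs 4, 2, 5, 4; outcome (T, Y), payoffs (1, 5).
C gets 5 moving first and 8 moving second, so C prefers to move second.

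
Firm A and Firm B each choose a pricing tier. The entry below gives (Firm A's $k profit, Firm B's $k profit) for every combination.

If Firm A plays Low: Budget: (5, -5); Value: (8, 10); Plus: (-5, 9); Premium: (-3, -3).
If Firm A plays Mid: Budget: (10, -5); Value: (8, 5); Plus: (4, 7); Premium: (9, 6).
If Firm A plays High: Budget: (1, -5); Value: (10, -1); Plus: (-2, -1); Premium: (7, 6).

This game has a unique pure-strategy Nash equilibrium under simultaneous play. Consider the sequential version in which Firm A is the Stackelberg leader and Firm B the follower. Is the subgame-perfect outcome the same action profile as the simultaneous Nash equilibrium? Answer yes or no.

Firm B best-responds to each possible Firm A move:
- Low → Firm B plays Value (best of -5, 10, 9, -3); Firm A gets 8.
- Mid → Firm B plays Plus (best of -5, 5, 7, 6); Firm A gets 4.
- High → Firm B plays Premium (best of -5, -1, -1, 6); Firm A gets 7.
Firm A's induced payoffs are 8, 4, 7, so Firm A commits to Low. Subgame-perfect outcome: (Low, Value) with payoffs (8, 10).
For the simultaneous game, intersect best replies.
Firm A's best replies: Budget→Mid; Value→High; Plus→Mid; Premium→Mid.
Firm B's best replies: Low→Value; Mid→Plus; High→Premium.
Only (Mid, Plus) has each player best-responding; Nash payoffs (4, 7).
Sequential outcome (Low, Value) differs from the Nash profile (Mid, Plus).

no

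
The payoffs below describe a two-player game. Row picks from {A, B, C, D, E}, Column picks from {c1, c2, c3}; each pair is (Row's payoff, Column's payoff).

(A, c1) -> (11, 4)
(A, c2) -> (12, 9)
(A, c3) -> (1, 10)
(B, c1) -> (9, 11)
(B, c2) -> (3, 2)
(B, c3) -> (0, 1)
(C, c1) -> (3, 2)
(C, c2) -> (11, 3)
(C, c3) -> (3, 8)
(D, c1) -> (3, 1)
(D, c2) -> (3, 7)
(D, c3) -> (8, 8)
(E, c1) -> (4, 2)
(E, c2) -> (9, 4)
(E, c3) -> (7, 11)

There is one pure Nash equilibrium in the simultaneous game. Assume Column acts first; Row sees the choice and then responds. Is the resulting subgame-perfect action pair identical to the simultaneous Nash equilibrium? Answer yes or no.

no

Row best-responds to each possible Column move:
- c1: Row compares 11, 9, 3, 3, 4 and picks A; Column would get 4.
- c2: Row compares 12, 3, 11, 3, 9 and picks A; Column would get 9.
- c3: Row compares 1, 0, 3, 8, 7 and picks D; Column would get 8.
Column's induced payoffs are 4, 9, 8, so Column commits to c2. Subgame-perfect outcome: (A, c2) with payoffs (12, 9).
For the simultaneous game, intersect best replies.
Row's best replies: c1→A; c2→A; c3→D.
Column's best replies: A→c3; B→c1; C→c3; D→c3; E→c3.
The unique mutual best reply is (D, c3), giving (8, 8).
Sequential outcome (A, c2) differs from the Nash profile (D, c3).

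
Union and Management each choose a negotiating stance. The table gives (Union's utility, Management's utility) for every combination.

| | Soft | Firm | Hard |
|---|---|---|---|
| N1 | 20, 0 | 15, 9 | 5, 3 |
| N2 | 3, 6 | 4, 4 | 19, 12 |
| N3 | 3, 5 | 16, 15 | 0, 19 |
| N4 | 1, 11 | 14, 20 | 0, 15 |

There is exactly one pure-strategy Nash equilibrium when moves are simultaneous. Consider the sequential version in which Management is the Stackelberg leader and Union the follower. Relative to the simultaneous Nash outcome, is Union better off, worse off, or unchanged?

worse off

Solve by backward induction (Management leads).
- Soft → Union plays N1 (best of 20, 3, 3, 1); Management gets 0.
- Firm → Union plays N3 (best of 15, 4, 16, 14); Management gets 15.
- Hard → Union plays N2 (best of 5, 19, 0, 0); Management gets 12.
Maximizing over 0, 15, 12, Management chooses Firm. Subgame-perfect outcome: (N3, Firm) with payoffs (16, 15).
For the simultaneous game, intersect best replies.
Union's best replies: Soft→N1; Firm→N3; Hard→N2.
Management's best replies: N1→Firm; N2→Hard; N3→Hard; N4→Firm.
Only (N2, Hard) has each player best-responding; Nash payoffs (19, 12).
Union earns 16 sequentially versus 19 at the Nash outcome: worse off.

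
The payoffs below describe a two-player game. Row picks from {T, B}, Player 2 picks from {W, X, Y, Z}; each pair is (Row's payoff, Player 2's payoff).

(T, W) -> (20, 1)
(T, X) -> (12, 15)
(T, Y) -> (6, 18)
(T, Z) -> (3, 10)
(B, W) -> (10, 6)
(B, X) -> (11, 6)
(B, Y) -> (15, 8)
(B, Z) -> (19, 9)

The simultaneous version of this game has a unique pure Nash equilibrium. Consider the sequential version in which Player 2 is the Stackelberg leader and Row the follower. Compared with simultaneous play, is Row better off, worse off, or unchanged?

worse off

Backward induction with Player 2 moving first.
- W: Row compares 20, 10 and picks T; Player 2 would get 1.
- X: Row compares 12, 11 and picks T; Player 2 would get 15.
- Y: Row compares 6, 15 and picks B; Player 2 would get 8.
- Z: Row compares 3, 19 and picks B; Player 2 would get 9.
Player 2's induced payoffs are 1, 15, 8, 9, so Player 2 commits to X. Subgame-perfect outcome: (T, X) with payoffs (12, 15).
Now find the simultaneous Nash equilibrium.
Row's best replies: W→T; X→T; Y→B; Z→B.
Player 2's best replies: T→Y; B→Z.
The unique mutual best reply is (B, Z), giving (19, 9).
Row earns 12 sequentially versus 19 at the Nash outcome: worse off.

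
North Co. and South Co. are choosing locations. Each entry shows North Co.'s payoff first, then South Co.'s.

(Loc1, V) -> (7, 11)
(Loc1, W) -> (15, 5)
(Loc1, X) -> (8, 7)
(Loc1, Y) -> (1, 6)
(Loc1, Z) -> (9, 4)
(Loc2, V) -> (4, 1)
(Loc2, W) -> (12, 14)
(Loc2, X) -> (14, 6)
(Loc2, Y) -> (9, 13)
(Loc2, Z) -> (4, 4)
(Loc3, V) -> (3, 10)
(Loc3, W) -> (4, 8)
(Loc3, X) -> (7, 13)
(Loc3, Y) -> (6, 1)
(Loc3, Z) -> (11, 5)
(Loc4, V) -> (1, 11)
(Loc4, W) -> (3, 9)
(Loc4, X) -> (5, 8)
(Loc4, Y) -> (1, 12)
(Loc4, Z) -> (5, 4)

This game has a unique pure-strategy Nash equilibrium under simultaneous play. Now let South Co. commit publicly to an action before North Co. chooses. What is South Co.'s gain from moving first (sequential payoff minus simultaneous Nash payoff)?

2

Backward induction with South Co. moving first.
- V: BR = Loc1, leader payoff 11.
- W: BR = Loc1, leader payoff 5.
- X: BR = Loc2, leader payoff 6.
- Y: BR = Loc2, leader payoff 13.
- Z: BR = Loc3, leader payoff 5.
South Co.'s induced payoffs are 11, 5, 6, 13, 5, so South Co. commits to Y. Subgame-perfect outcome: (Loc2, Y) with payoffs (9, 13).
Now find the simultaneous Nash equilibrium.
North Co.'s best replies: V→Loc1; W→Loc1; X→Loc2; Y→Loc2; Z→Loc3.
South Co.'s best replies: Loc1→V; Loc2→W; Loc3→X; Loc4→Y.
Only (Loc1, V) has each player best-responding; Nash payoffs (7, 11).
South Co.'s commitment gain: 13 − 11 = 2.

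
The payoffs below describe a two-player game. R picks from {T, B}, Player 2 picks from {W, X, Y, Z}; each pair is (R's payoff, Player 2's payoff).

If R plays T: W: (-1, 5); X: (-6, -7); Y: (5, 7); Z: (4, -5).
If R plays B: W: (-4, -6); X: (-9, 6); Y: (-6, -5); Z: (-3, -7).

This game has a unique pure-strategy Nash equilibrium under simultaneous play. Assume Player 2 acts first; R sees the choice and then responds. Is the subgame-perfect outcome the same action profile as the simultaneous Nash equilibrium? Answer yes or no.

yes

R best-responds to each possible Player 2 move:
- W: BR = T, leader payoff 5.
- X: BR = T, leader payoff -7.
- Y: BR = T, leader payoff 7.
- Z: BR = T, leader payoff -5.
Player 2's induced payoffs are 5, -7, 7, -5, so Player 2 commits to Y. Subgame-perfect outcome: (T, Y) with payoffs (5, 7).
Now find the simultaneous Nash equilibrium.
R's best replies: W→T; X→T; Y→T; Z→T.
Player 2's best replies: T→Y; B→X.
Only (T, Y) has each player best-responding; Nash payoffs (5, 7).
Sequential outcome (T, Y) coincides with the Nash profile (T, Y).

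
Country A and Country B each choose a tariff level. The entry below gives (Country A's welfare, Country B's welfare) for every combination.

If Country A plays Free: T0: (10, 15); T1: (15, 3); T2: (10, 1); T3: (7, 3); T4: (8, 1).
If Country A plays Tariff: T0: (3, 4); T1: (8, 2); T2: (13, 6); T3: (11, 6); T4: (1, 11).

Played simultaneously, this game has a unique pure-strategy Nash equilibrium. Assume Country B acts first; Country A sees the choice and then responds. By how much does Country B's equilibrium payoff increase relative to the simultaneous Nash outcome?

Country A best-responds to each possible Country B move:
- T0: Country A compares 10, 3 and picks Free; Country B would get 15.
- T1: Country A compares 15, 8 and picks Free; Country B would get 3.
- T2: Country A compares 10, 13 and picks Tariff; Country B would get 6.
- T3: Country A compares 7, 11 and picks Tariff; Country B would get 6.
- T4: Country A compares 8, 1 and picks Free; Country B would get 1.
Among 15, 3, 6, 6, 1, the best is 15 at T0. Subgame-perfect outcome: (Free, T0) with payoffs (10, 15).
Under simultaneous play:
Country A's best replies: T0→Free; T1→Free; T2→Tariff; T3→Tariff; T4→Free.
Country B's best replies: Free→T0; Tariff→T4.
Only (Free, T0) has each player best-responding; Nash payoffs (10, 15).
Country B's commitment gain: 15 − 15 = 0.

0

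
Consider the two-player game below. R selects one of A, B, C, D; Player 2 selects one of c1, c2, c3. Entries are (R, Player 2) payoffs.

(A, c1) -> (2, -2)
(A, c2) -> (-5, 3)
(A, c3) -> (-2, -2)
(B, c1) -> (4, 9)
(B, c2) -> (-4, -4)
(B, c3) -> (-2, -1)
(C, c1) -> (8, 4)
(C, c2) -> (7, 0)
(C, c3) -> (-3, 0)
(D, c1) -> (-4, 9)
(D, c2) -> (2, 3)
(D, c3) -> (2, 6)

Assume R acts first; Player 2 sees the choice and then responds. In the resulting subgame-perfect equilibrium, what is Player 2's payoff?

4

Solve by backward induction (R leads).
- A: Player 2 compares -2, 3, -2 and picks c2; R would get -5.
- B: Player 2 compares 9, -4, -1 and picks c1; R would get 4.
- C: Player 2 compares 4, 0, 0 and picks c1; R would get 8.
- D: Player 2 compares 9, 3, 6 and picks c1; R would get -4.
Among -5, 4, 8, -4, the best is 8 at C. Subgame-perfect outcome: (C, c1) with payoffs (8, 4).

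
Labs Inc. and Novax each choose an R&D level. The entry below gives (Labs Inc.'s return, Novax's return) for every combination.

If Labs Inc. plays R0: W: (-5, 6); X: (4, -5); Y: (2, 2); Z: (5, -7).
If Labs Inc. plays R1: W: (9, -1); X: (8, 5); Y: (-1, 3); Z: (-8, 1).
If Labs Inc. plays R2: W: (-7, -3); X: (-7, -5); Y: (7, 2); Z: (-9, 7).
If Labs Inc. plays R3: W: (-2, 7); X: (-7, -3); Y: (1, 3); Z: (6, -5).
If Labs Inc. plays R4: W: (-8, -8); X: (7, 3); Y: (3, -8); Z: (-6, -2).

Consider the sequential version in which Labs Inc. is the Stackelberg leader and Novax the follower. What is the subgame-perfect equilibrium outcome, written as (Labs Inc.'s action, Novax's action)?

(R1, X)

Backward induction with Labs Inc. moving first.
- R0: BR = W, leader payoff -5.
- R1: BR = X, leader payoff 8.
- R2: BR = Z, leader payoff -9.
- R3: BR = W, leader payoff -2.
- R4: BR = X, leader payoff 7.
Among -5, 8, -9, -2, 7, the best is 8 at R1. Subgame-perfect outcome: (R1, X) with payoffs (8, 5).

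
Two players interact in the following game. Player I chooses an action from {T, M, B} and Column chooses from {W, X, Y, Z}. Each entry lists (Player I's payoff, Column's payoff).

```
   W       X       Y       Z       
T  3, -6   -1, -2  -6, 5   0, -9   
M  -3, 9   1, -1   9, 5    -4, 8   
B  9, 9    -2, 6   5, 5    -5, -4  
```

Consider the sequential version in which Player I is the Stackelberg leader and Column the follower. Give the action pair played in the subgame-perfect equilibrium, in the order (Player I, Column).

Backward induction with Player I moving first.
- T: BR = Y, leader payoff -6.
- M: BR = W, leader payoff -3.
- B: BR = W, leader payoff 9.
Maximizing over -6, -3, 9, Player I chooses B. Subgame-perfect outcome: (B, W) with payoffs (9, 9).

(B, W)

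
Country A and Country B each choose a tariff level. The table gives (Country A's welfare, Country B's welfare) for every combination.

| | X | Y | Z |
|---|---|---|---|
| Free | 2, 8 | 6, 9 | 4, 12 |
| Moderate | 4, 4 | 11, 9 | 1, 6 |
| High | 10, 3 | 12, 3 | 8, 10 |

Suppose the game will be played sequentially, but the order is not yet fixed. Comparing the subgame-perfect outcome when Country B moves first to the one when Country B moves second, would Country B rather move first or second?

first

If Country A leads: Country B's best replies are Free→Z, Moderate→Y, High→Z; Country A's induced payoffs 4, 11, 8; outcome (Moderate, Y), payoffs (11, 9).
If Country B leads: Country A's best replies are X→High, Y→High, Z→High; Country B's induced payoffs 3, 3, 10; outcome (High, Z), payoffs (8, 10).
Country B gets 10 moving first and 9 moving second, so Country B prefers to move first.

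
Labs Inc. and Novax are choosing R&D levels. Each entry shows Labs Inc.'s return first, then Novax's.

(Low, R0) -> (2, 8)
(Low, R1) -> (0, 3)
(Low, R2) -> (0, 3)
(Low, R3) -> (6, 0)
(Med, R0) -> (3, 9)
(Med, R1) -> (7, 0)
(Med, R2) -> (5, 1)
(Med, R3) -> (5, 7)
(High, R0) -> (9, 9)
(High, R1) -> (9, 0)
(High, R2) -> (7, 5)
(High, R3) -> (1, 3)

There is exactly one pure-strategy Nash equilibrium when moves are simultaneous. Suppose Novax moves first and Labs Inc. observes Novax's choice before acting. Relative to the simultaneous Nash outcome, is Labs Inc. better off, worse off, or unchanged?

unchanged

Work backward from Labs Inc.'s decision.
- R0: Labs Inc. compares 2, 3, 9 and picks High; Novax would get 9.
- R1: Labs Inc. compares 0, 7, 9 and picks High; Novax would get 0.
- R2: Labs Inc. compares 0, 5, 7 and picks High; Novax would get 5.
- R3: Labs Inc. compares 6, 5, 1 and picks Low; Novax would get 0.
Among 9, 0, 5, 0, the best is 9 at R0. Subgame-perfect outcome: (High, R0) with payoffs (9, 9).
Now find the simultaneous Nash equilibrium.
Labs Inc.'s best replies: R0→High; R1→High; R2→High; R3→Low.
Novax's best replies: Low→R0; Med→R0; High→R0.
Only (High, R0) has each player best-responding; Nash payoffs (9, 9).
Labs Inc. earns 9 sequentially versus 9 at the Nash outcome: unchanged.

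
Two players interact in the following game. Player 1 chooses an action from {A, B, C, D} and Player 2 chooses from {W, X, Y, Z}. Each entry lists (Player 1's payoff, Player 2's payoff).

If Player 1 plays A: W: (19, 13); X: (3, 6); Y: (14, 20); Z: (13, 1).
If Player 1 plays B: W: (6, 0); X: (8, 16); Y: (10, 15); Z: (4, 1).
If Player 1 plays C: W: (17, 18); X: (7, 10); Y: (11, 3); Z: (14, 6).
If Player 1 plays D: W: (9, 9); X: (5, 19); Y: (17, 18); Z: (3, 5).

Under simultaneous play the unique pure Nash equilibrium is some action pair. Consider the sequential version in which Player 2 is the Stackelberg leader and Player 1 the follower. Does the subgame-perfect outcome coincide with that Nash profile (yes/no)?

no

Player 1 best-responds to each possible Player 2 move:
- W: BR = A, leader payoff 13.
- X: BR = B, leader payoff 16.
- Y: BR = D, leader payoff 18.
- Z: BR = C, leader payoff 6.
Among 13, 16, 18, 6, the best is 18 at Y. Subgame-perfect outcome: (D, Y) with payoffs (17, 18).
Now find the simultaneous Nash equilibrium.
Player 1's best replies: W→A; X→B; Y→D; Z→C.
Player 2's best replies: A→Y; B→X; C→W; D→X.
The unique mutual best reply is (B, X), giving (8, 16).
Sequential outcome (D, Y) differs from the Nash profile (B, X).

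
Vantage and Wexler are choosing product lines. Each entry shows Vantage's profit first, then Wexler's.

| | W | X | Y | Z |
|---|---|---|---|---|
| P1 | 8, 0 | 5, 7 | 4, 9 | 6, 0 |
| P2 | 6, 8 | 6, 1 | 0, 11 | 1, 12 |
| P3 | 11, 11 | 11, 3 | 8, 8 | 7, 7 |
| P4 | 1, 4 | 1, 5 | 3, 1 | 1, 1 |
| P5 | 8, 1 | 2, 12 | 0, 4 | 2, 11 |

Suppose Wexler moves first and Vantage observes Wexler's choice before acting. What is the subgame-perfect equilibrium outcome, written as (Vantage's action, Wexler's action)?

Vantage best-responds to each possible Wexler move:
- W: Vantage compares 8, 6, 11, 1, 8 and picks P3; Wexler would get 11.
- X: Vantage compares 5, 6, 11, 1, 2 and picks P3; Wexler would get 3.
- Y: Vantage compares 4, 0, 8, 3, 0 and picks P3; Wexler would get 8.
- Z: Vantage compares 6, 1, 7, 1, 2 and picks P3; Wexler would get 7.
Maximizing over 11, 3, 8, 7, Wexler chooses W. Subgame-perfect outcome: (P3, W) with payoffs (11, 11).

(P3, W)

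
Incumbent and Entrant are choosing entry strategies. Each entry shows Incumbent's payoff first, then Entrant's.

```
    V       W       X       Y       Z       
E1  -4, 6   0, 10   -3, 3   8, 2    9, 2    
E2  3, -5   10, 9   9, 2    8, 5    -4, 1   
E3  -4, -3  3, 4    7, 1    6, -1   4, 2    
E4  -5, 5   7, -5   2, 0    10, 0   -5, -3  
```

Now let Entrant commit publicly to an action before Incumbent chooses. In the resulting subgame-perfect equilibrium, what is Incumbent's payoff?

10

Backward induction with Entrant moving first.
- V: BR = E2, leader payoff -5.
- W: BR = E2, leader payoff 9.
- X: BR = E2, leader payoff 2.
- Y: BR = E4, leader payoff 0.
- Z: BR = E1, leader payoff 2.
Among -5, 9, 2, 0, 2, the best is 9 at W. Subgame-perfect outcome: (E2, W) with payoffs (10, 9).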